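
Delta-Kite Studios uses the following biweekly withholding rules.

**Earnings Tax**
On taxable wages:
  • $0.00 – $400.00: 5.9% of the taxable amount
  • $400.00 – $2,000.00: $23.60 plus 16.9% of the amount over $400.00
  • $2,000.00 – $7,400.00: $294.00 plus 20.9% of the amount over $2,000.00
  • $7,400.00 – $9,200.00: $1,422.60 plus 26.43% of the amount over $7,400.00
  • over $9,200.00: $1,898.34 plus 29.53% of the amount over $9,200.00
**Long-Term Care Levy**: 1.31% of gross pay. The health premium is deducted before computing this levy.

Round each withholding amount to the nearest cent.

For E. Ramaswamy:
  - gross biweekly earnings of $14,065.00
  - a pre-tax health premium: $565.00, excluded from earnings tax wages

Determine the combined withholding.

Earnings Tax: taxable = $14,065.00 − $565.00 = $13,500.00
  $1,898.34 + 29.53% × ($13,500.00 − $9,200.00) = $1,898.34 + 29.53% × $4,300.00 = $3,168.13
Long-Term Care Levy: 1.31% × $13,500.00 = $176.85
Total: $3,168.13 + $176.85 = $3,344.98

$3,344.98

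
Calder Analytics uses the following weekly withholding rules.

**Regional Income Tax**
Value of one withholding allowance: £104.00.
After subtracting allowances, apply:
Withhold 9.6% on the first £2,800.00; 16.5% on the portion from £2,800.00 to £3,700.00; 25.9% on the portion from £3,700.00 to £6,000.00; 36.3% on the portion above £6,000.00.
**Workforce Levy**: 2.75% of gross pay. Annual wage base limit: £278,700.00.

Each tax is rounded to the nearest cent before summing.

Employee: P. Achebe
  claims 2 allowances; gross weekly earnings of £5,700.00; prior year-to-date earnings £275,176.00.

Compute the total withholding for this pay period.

Regional Income Tax: taxable = £5,700.00 − 2×£104.00 = £5,492.00
  £417.30 + 25.9% × (£5,492.00 − £3,700.00) = £417.30 + 25.9% × £1,792.00 = £881.43
Workforce Levy: cap £278,700.00 − YTD £275,176.00 = £3,524.00 subject; 2.75% × £3,524.00 = £96.91
Total: £881.43 + £96.91 = £978.34

£978.34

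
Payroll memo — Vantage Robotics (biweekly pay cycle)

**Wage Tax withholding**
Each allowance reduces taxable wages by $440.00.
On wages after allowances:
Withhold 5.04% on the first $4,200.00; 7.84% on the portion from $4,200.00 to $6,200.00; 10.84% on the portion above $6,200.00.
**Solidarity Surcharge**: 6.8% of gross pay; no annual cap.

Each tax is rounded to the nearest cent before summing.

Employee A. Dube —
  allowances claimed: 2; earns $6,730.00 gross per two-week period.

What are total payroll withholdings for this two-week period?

Wage Tax: taxable = $6,730.00 − 2×$440.00 = $5,850.00
  $211.68 + 7.84% × ($5,850.00 − $4,200.00) = $211.68 + 7.84% × $1,650.00 = $341.04
Solidarity Surcharge: 6.8% × $6,730.00 = $457.64
Total: $341.04 + $457.64 = $798.68

$798.68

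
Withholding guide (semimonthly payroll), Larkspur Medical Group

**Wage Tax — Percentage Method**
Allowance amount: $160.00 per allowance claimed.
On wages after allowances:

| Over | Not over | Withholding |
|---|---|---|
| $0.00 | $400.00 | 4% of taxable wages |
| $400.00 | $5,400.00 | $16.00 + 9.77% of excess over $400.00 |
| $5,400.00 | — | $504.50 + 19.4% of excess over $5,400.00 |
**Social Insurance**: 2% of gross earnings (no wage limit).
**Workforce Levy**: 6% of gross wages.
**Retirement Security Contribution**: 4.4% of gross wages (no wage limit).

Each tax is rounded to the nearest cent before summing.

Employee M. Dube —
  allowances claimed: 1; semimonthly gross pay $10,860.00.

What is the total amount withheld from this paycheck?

Wage Tax: taxable = $10,860.00 − 1×$160.00 = $10,700.00
  $504.50 + 19.4% × ($10,700.00 − $5,400.00) = $504.50 + 19.4% × $5,300.00 = $1,532.70
Social Insurance: 2% × $10,860.00 = $217.20
Workforce Levy: 6% × $10,860.00 = $651.60
Retirement Security Contribution: 4.4% × $10,860.00 = $477.84
Total: $1,532.70 + $217.20 + $651.60 + $477.84 = $2,879.34

$2,879.34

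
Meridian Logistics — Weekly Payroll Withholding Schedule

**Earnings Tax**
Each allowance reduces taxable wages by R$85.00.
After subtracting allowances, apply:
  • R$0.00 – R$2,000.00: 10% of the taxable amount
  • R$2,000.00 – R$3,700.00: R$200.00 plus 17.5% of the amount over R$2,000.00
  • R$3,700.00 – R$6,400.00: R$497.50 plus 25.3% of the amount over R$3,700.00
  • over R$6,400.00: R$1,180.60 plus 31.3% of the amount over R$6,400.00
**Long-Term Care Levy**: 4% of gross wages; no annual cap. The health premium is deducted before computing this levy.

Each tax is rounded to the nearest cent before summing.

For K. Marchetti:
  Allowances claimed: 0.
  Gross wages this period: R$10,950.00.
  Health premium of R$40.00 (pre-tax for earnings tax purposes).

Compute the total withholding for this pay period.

R$3,028.63

Earnings Tax: taxable = R$10,950.00 − R$40.00 = R$10,910.00
  R$1,180.60 + 31.3% × (R$10,910.00 − R$6,400.00) = R$1,180.60 + 31.3% × R$4,510.00 = R$2,592.23
Long-Term Care Levy: 4% × R$10,910.00 = R$436.40
Total: R$2,592.23 + R$436.40 = R$3,028.63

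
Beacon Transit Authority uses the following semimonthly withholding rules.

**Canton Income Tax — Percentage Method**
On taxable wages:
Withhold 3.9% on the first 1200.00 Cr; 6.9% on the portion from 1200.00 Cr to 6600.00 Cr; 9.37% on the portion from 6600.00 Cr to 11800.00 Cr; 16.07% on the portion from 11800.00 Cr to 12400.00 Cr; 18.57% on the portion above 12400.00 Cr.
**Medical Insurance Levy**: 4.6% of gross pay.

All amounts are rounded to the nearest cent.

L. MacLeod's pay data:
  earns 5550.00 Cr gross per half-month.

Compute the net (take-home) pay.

Canton Income Tax: taxable = 5550.00 Cr
  46.80 Cr + 6.9% × (5550.00 Cr − 1200.00 Cr) = 46.80 Cr + 6.9% × 4350.00 Cr = 346.95 Cr
Medical Insurance Levy: 4.6% × 5550.00 Cr = 255.30 Cr
Total withheld: 346.95 Cr + 255.30 Cr = 602.25 Cr
Net pay: 5550.00 Cr − 602.25 Cr = 4947.75 Cr

4947.75 Cr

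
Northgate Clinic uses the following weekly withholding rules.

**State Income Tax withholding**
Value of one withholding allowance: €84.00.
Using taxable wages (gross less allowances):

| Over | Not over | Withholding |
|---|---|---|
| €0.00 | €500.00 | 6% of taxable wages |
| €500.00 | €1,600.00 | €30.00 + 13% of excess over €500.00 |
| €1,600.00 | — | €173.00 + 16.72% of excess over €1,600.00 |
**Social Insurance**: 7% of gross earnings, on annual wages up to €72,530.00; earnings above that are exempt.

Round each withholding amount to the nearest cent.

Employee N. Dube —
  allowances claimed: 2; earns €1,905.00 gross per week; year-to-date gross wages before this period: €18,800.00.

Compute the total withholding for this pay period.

State Income Tax: taxable = €1,905.00 − 2×€84.00 = €1,737.00
  €173.00 + 16.72% × (€1,737.00 − €1,600.00) = €173.00 + 16.72% × €137.00 = €195.91
Social Insurance: 7% × €1,905.00 = €133.35
Total: €195.91 + €133.35 = €329.26

€329.26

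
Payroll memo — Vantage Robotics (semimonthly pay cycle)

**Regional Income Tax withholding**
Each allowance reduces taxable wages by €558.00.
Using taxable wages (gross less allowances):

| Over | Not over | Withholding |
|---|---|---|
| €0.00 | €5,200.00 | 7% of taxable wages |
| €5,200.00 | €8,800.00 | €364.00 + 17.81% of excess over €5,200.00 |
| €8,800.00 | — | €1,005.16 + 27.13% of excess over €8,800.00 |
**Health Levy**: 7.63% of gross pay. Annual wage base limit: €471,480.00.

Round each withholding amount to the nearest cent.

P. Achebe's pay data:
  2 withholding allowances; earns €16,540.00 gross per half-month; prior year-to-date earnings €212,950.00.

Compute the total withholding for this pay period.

€4,064.25

Regional Income Tax: taxable = €16,540.00 − 2×€558.00 = €15,424.00
  €1,005.16 + 27.13% × (€15,424.00 − €8,800.00) = €1,005.16 + 27.13% × €6,624.00 = €2,802.25
Health Levy: 7.63% × €16,540.00 = €1,262.00
Total: €2,802.25 + €1,262.00 = €4,064.25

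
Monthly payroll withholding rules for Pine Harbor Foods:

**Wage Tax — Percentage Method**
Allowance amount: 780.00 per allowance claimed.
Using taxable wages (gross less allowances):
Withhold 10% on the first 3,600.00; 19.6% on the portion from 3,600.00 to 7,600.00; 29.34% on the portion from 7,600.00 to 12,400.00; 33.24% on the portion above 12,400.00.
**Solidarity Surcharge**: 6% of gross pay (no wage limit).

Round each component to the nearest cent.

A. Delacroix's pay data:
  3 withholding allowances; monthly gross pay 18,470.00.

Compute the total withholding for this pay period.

Wage Tax: taxable = 18,470.00 − 3×780.00 = 16,130.00
  2,552.32 + 33.24% × (16,130.00 − 12,400.00) = 2,552.32 + 33.24% × 3,730.00 = 3,792.17
Solidarity Surcharge: 6% × 18,470.00 = 1,108.20
Total: 3,792.17 + 1,108.20 = 4,900.37

4,900.37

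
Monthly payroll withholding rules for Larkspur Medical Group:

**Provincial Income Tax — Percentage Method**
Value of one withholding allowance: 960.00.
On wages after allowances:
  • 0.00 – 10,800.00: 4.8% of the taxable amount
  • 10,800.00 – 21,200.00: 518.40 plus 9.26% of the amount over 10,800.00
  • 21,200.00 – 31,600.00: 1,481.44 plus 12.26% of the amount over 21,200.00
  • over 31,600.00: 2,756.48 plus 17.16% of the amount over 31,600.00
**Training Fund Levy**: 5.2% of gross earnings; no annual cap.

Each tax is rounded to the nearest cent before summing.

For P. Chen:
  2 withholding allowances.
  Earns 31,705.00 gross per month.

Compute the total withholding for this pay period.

4,182.62

Provincial Income Tax: taxable = 31,705.00 − 2×960.00 = 29,785.00
  1,481.44 + 12.26% × (29,785.00 − 21,200.00) = 1,481.44 + 12.26% × 8,585.00 = 2,533.96
Training Fund Levy: 5.2% × 31,705.00 = 1,648.66
Total: 2,533.96 + 1,648.66 = 4,182.62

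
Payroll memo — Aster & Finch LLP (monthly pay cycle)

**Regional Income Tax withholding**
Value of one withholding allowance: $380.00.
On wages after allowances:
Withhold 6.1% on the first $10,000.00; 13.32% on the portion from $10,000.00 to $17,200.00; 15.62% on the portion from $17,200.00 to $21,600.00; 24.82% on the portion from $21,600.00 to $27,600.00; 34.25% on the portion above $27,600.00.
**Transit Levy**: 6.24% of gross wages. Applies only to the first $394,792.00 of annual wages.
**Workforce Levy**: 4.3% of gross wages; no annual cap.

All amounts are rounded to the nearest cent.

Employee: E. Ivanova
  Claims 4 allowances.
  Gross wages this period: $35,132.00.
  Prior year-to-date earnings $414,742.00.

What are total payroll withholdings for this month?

Regional Income Tax: taxable = $35,132.00 − 4×$380.00 = $33,612.00
  $3,745.52 + 34.25% × ($33,612.00 − $27,600.00) = $3,745.52 + 34.25% × $6,012.00 = $5,804.63
Transit Levy: YTD $414,742.00 ≥ cap $394,792.00 → $0.00
Workforce Levy: 4.3% × $35,132.00 = $1,510.68
Total: $5,804.63 + $0.00 + $1,510.68 = $7,315.31

$7,315.31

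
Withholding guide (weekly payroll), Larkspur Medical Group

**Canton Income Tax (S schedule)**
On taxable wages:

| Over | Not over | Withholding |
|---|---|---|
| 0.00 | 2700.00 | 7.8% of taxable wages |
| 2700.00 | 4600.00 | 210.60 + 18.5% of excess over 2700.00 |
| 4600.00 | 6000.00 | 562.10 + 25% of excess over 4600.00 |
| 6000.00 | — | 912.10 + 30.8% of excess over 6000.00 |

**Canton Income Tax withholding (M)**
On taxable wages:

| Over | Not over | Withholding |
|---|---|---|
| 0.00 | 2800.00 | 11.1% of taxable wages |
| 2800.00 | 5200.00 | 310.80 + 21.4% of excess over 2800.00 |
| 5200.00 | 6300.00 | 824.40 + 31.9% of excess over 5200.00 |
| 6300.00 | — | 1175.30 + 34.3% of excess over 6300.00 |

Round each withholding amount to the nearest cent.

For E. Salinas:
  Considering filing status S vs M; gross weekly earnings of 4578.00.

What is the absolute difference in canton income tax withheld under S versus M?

133.26

Canton Income Tax (S): taxable = 4578.00
  210.60 + 18.5% × (4578.00 − 2700.00) = 210.60 + 18.5% × 1878.00 = 558.03
Canton Income Tax (M): taxable = 4578.00
  310.80 + 21.4% × (4578.00 − 2800.00) = 310.80 + 21.4% × 1778.00 = 691.29
Difference: |558.03 − 691.29| = 133.26 (higher under M)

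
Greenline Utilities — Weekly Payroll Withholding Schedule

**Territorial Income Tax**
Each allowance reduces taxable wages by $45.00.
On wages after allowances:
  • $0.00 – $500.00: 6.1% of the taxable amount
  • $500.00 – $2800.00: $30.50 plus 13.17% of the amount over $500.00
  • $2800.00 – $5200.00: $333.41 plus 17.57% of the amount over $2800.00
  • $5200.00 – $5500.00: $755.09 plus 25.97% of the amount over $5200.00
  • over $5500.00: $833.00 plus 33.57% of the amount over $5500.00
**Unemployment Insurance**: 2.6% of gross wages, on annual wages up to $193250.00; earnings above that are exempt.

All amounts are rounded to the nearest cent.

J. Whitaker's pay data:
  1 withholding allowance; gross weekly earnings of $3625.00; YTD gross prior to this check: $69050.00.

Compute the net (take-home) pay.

$3060.29

Territorial Income Tax: taxable = $3625.00 − 1×$45.00 = $3580.00
  $333.41 + 17.57% × ($3580.00 − $2800.00) = $333.41 + 17.57% × $780.00 = $470.46
Unemployment Insurance: 2.6% × $3625.00 = $94.25
Total withheld: $470.46 + $94.25 = $564.71
Net pay: $3625.00 − $564.71 = $3060.29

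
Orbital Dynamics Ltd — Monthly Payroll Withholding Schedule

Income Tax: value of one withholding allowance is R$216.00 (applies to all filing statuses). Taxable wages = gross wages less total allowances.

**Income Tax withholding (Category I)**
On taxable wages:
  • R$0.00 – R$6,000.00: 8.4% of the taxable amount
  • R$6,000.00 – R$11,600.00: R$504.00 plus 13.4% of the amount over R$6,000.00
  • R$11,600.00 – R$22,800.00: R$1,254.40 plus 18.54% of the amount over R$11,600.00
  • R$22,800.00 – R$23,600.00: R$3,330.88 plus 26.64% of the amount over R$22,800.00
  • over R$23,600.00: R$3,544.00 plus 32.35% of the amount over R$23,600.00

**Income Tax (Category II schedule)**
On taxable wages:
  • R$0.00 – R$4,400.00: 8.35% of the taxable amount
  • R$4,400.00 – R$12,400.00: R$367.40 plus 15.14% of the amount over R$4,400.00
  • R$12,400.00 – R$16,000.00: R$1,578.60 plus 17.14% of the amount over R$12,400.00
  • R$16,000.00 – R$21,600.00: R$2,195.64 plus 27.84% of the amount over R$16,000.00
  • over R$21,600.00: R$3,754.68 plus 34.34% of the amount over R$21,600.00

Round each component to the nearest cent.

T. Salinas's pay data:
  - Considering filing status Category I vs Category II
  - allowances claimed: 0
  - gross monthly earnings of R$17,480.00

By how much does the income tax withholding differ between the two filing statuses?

R$263.12

Income Tax (Category I): taxable = R$17,480.00
  R$1,254.40 + 18.54% × (R$17,480.00 − R$11,600.00) = R$1,254.40 + 18.54% × R$5,880.00 = R$2,344.55
Income Tax (Category II): taxable = R$17,480.00
  R$2,195.64 + 27.84% × (R$17,480.00 − R$16,000.00) = R$2,195.64 + 27.84% × R$1,480.00 = R$2,607.67
Difference: |R$2,344.55 − R$2,607.67| = R$263.12 (higher under Category II)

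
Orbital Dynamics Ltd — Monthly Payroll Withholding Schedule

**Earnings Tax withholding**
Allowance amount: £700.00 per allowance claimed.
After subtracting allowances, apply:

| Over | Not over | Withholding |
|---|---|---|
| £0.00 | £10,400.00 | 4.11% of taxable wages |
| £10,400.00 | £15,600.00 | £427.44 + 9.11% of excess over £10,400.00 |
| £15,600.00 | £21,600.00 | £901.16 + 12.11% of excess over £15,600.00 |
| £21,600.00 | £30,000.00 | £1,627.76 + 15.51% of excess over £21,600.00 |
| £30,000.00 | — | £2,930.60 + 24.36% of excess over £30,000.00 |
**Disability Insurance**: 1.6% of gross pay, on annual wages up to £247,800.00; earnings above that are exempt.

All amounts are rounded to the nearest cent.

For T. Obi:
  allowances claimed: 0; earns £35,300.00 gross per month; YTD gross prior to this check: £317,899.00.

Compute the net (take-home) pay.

£31,078.32

Earnings Tax: taxable = £35,300.00
  £2,930.60 + 24.36% × (£35,300.00 − £30,000.00) = £2,930.60 + 24.36% × £5,300.00 = £4,221.68
Disability Insurance: YTD £317,899.00 ≥ cap £247,800.00 → £0.00
Total withheld: £4,221.68 + £0.00 = £4,221.68
Net pay: £35,300.00 − £4,221.68 = £31,078.32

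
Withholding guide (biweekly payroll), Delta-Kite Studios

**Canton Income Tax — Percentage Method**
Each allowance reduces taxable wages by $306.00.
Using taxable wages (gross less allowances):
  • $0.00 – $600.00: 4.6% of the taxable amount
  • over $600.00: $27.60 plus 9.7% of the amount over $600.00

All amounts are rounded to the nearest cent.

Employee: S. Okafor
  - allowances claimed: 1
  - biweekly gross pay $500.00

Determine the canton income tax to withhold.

Canton Income Tax: taxable = $500.00 − 1×$306.00 = $194.00
  4.6% × $194.00 = $8.92

$8.92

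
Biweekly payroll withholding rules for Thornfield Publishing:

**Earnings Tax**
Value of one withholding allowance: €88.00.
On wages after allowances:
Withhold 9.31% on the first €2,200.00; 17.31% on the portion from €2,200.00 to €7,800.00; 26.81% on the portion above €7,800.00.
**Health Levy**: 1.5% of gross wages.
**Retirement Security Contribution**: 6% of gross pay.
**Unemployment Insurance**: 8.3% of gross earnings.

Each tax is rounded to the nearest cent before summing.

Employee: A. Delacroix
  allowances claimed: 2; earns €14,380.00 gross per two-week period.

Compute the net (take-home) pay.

Earnings Tax: taxable = €14,380.00 − 2×€88.00 = €14,204.00
  €1,174.18 + 26.81% × (€14,204.00 − €7,800.00) = €1,174.18 + 26.81% × €6,404.00 = €2,891.09
Health Levy: 1.5% × €14,380.00 = €215.70
Retirement Security Contribution: 6% × €14,380.00 = €862.80
Unemployment Insurance: 8.3% × €14,380.00 = €1,193.54
Total withheld: €2,891.09 + €215.70 + €862.80 + €1,193.54 = €5,163.13
Net pay: €14,380.00 − €5,163.13 = €9,216.87

€9,216.87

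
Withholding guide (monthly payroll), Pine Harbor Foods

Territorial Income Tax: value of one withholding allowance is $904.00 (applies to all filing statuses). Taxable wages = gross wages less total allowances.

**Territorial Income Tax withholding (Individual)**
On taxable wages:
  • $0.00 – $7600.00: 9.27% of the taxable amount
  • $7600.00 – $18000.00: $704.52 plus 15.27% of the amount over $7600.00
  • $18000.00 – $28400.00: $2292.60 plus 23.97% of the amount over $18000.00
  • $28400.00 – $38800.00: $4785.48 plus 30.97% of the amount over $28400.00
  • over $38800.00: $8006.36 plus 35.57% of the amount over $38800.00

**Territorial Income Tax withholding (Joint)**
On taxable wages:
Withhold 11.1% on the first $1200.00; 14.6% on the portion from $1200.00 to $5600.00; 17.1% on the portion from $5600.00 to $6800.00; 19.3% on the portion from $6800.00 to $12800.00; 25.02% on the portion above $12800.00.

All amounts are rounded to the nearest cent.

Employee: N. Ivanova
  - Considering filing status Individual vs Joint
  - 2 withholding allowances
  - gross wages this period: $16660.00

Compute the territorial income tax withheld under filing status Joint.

$2652.21

Territorial Income Tax (Joint): taxable = $16660.00 − 2×$904.00 = $14852.00
  $2138.80 + 25.02% × ($14852.00 − $12800.00) = $2138.80 + 25.02% × $2052.00 = $2652.21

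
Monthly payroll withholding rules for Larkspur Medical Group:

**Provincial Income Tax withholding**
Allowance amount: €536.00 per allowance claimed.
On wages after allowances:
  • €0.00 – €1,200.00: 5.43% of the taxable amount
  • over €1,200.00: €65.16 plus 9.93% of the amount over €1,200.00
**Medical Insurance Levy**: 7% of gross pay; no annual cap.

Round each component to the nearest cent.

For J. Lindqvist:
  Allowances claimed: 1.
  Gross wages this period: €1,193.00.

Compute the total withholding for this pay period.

Provincial Income Tax: taxable = €1,193.00 − 1×€536.00 = €657.00
  5.43% × €657.00 = €35.68
Medical Insurance Levy: 7% × €1,193.00 = €83.51
Total: €35.68 + €83.51 = €119.19

€119.19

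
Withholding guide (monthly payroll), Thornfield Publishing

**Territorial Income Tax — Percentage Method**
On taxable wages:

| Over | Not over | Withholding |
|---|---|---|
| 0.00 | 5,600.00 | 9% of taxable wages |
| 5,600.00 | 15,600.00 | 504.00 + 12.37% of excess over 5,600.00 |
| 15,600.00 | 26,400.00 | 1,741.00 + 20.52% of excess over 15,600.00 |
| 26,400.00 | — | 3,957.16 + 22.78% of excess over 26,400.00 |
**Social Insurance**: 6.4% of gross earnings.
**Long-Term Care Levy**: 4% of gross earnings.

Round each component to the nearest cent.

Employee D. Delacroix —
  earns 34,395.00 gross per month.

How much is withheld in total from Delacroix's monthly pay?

Territorial Income Tax: taxable = 34,395.00
  3,957.16 + 22.78% × (34,395.00 − 26,400.00) = 3,957.16 + 22.78% × 7,995.00 = 5,778.42
Social Insurance: 6.4% × 34,395.00 = 2,201.28
Long-Term Care Levy: 4% × 34,395.00 = 1,375.80
Total: 5,778.42 + 2,201.28 + 1,375.80 = 9,355.50

9,355.50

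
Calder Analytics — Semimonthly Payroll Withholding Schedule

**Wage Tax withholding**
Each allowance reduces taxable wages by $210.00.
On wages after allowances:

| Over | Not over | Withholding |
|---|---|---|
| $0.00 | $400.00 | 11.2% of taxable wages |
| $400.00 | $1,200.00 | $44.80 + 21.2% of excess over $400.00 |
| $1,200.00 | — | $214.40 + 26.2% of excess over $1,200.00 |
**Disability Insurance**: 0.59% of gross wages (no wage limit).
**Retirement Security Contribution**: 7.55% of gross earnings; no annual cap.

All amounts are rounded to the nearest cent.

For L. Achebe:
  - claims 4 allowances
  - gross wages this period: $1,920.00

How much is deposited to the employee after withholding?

$1,574.75

Wage Tax: taxable = $1,920.00 − 4×$210.00 = $1,080.00
  $44.80 + 21.2% × ($1,080.00 − $400.00) = $44.80 + 21.2% × $680.00 = $188.96
Disability Insurance: 0.59% × $1,920.00 = $11.33
Retirement Security Contribution: 7.55% × $1,920.00 = $144.96
Total withheld: $188.96 + $11.33 + $144.96 = $345.25
Net pay: $1,920.00 − $345.25 = $1,574.75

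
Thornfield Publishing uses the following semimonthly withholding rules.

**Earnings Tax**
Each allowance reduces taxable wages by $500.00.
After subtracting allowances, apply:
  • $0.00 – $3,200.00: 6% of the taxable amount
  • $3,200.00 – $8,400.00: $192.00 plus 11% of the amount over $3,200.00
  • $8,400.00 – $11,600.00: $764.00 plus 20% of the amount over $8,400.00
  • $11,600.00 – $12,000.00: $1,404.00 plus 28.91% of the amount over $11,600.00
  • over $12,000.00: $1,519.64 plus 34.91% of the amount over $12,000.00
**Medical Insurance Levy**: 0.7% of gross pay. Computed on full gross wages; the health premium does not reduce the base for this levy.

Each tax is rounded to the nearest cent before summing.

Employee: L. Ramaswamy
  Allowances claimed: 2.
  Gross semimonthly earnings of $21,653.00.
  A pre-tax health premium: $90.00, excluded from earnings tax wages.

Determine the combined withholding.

Earnings Tax: taxable = $21,653.00 − $90.00 − 2×$500.00 = $20,563.00
  $1,519.64 + 34.91% × ($20,563.00 − $12,000.00) = $1,519.64 + 34.91% × $8,563.00 = $4,508.98
Medical Insurance Levy: 0.7% × $21,653.00 = $151.57
Total: $4,508.98 + $151.57 = $4,660.55

$4,660.55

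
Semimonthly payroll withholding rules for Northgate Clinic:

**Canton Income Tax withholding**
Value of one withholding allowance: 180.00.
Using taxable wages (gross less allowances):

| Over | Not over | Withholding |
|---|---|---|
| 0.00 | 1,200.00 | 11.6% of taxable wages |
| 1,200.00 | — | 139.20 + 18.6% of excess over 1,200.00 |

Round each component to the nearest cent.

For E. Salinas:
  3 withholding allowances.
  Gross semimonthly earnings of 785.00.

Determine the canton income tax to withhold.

Canton Income Tax: taxable = 785.00 − 3×180.00 = 245.00
  11.6% × 245.00 = 28.42

28.42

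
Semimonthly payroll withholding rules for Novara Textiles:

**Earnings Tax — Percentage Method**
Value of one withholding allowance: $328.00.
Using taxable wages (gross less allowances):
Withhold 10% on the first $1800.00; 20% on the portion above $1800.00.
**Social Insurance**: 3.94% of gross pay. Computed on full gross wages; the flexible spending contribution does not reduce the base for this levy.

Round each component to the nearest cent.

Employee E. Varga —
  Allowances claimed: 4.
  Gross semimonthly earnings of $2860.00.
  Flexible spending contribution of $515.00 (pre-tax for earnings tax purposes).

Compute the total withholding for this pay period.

$215.98

Earnings Tax: taxable = $2860.00 − $515.00 − 4×$328.00 = $1033.00
  10% × $1033.00 = $103.30
Social Insurance: 3.94% × $2860.00 = $112.68
Total: $103.30 + $112.68 = $215.98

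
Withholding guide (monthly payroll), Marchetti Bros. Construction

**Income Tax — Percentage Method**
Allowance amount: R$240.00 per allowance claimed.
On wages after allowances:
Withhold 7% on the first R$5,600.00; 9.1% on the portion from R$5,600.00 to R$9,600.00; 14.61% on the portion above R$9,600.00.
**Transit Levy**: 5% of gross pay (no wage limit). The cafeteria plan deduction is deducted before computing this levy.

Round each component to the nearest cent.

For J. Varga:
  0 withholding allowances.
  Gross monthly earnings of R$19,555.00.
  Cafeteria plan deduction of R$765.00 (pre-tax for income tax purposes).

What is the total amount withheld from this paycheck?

Income Tax: taxable = R$19,555.00 − R$765.00 = R$18,790.00
  R$756.00 + 14.61% × (R$18,790.00 − R$9,600.00) = R$756.00 + 14.61% × R$9,190.00 = R$2,098.66
Transit Levy: 5% × R$18,790.00 = R$939.50
Total: R$2,098.66 + R$939.50 = R$3,038.16

R$3,038.16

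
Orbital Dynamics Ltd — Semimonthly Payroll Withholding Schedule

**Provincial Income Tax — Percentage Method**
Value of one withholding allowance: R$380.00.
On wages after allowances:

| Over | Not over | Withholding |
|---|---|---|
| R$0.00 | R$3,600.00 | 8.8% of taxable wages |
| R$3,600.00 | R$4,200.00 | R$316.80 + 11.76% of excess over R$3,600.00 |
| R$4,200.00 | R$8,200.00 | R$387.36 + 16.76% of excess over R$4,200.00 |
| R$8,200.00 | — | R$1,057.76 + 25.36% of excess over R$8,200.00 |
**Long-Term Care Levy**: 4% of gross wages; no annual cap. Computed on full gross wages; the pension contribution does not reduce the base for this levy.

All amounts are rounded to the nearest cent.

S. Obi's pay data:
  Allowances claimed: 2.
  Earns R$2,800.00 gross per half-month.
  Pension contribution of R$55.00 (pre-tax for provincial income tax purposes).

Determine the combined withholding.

Provincial Income Tax: taxable = R$2,800.00 − R$55.00 − 2×R$380.00 = R$1,985.00
  8.8% × R$1,985.00 = R$174.68
Long-Term Care Levy: 4% × R$2,800.00 = R$112.00
Total: R$174.68 + R$112.00 = R$286.68

R$286.68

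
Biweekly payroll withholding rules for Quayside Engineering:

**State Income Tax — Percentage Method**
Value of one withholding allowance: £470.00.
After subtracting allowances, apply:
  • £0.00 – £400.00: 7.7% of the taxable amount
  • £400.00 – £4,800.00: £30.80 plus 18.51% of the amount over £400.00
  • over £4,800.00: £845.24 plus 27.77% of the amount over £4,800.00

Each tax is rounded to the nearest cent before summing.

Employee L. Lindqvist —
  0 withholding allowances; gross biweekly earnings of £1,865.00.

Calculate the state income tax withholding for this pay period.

State Income Tax: taxable = £1,865.00
  £30.80 + 18.51% × (£1,865.00 − £400.00) = £30.80 + 18.51% × £1,465.00 = £301.97

£301.97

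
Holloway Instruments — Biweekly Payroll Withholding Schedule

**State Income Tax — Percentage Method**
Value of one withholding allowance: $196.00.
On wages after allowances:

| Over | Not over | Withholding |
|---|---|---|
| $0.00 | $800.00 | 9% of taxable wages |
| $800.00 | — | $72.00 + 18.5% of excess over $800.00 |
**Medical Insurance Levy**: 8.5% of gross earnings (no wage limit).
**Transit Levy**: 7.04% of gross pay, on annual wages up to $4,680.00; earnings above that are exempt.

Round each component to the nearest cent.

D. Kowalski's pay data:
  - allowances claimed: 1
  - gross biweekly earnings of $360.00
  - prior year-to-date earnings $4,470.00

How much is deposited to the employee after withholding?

State Income Tax: taxable = $360.00 − 1×$196.00 = $164.00
  9% × $164.00 = $14.76
Medical Insurance Levy: 8.5% × $360.00 = $30.60
Transit Levy: cap $4,680.00 − YTD $4,470.00 = $210.00 subject; 7.04% × $210.00 = $14.78
Total withheld: $14.76 + $30.60 + $14.78 = $60.14
Net pay: $360.00 − $60.14 = $299.86

$299.86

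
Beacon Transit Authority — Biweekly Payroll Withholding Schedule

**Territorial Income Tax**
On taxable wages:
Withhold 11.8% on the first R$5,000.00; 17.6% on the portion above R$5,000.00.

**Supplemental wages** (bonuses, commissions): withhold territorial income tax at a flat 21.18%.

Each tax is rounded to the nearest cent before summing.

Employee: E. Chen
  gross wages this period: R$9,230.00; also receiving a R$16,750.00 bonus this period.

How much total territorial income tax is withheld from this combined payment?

Territorial Income Tax: taxable = R$9,230.00
  R$590.00 + 17.6% × (R$9,230.00 − R$5,000.00) = R$590.00 + 17.6% × R$4,230.00 = R$1,334.48
Supplemental (21.18% flat on bonus): 21.18% × R$16,750.00 = R$3,547.65
Total territorial income tax: R$1,334.48 + R$3,547.65 = R$4,882.13

R$4,882.13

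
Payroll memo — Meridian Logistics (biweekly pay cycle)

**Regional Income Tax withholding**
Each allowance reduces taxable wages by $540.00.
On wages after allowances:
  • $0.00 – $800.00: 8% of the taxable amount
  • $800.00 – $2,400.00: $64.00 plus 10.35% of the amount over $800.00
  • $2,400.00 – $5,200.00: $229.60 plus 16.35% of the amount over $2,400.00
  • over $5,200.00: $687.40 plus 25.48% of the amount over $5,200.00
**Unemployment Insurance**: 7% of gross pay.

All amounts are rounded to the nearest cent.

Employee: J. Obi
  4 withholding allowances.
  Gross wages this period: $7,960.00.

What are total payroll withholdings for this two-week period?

$1,397.48

Regional Income Tax: taxable = $7,960.00 − 4×$540.00 = $5,800.00
  $687.40 + 25.48% × ($5,800.00 − $5,200.00) = $687.40 + 25.48% × $600.00 = $840.28
Unemployment Insurance: 7% × $7,960.00 = $557.20
Total: $840.28 + $557.20 = $1,397.48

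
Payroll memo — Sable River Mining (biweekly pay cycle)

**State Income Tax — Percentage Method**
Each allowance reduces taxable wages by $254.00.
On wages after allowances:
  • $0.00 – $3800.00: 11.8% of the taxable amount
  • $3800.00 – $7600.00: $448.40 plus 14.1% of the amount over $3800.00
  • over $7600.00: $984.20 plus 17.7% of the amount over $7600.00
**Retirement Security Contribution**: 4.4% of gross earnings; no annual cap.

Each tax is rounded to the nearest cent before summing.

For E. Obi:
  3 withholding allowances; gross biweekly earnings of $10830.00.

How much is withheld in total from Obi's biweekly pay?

$1897.56

State Income Tax: taxable = $10830.00 − 3×$254.00 = $10068.00
  $984.20 + 17.7% × ($10068.00 − $7600.00) = $984.20 + 17.7% × $2468.00 = $1421.04
Retirement Security Contribution: 4.4% × $10830.00 = $476.52
Total: $1421.04 + $476.52 = $1897.56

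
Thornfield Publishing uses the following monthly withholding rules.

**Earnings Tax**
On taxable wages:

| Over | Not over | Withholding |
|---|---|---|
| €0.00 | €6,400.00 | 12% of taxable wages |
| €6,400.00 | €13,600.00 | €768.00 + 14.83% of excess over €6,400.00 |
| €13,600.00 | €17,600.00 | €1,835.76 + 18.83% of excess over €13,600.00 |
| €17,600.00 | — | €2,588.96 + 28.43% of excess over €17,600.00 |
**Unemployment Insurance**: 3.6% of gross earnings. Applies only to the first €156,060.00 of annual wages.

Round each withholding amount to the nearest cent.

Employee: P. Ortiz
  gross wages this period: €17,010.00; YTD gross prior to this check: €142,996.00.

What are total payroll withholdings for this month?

Earnings Tax: taxable = €17,010.00
  €1,835.76 + 18.83% × (€17,010.00 − €13,600.00) = €1,835.76 + 18.83% × €3,410.00 = €2,477.86
Unemployment Insurance: cap €156,060.00 − YTD €142,996.00 = €13,064.00 subject; 3.6% × €13,064.00 = €470.30
Total: €2,477.86 + €470.30 = €2,948.16

€2,948.16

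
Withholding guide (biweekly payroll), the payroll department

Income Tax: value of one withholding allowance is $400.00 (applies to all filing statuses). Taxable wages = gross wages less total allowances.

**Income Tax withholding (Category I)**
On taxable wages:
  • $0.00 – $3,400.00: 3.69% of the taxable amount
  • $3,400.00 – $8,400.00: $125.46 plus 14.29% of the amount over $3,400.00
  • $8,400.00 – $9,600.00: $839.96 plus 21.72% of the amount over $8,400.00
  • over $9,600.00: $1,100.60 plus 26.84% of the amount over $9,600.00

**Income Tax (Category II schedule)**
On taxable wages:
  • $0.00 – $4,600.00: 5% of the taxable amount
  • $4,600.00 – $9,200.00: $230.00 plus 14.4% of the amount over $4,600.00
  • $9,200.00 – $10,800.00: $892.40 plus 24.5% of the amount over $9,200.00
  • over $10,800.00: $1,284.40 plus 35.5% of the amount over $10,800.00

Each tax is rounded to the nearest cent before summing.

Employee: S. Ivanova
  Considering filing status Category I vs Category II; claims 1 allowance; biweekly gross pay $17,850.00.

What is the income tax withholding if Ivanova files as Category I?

$3,207.54

Income Tax (Category I): taxable = $17,850.00 − 1×$400.00 = $17,450.00
  $1,100.60 + 26.84% × ($17,450.00 − $9,600.00) = $1,100.60 + 26.84% × $7,850.00 = $3,207.54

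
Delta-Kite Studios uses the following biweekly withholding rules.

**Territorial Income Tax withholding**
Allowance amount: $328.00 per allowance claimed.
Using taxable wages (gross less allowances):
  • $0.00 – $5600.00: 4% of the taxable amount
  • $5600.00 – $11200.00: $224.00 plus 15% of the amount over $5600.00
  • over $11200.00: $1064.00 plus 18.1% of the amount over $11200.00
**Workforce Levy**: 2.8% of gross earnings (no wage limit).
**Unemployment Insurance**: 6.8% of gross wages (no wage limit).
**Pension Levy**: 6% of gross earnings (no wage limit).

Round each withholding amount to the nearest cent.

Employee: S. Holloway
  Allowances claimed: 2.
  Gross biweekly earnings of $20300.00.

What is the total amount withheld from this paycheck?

Territorial Income Tax: taxable = $20300.00 − 2×$328.00 = $19644.00
  $1064.00 + 18.1% × ($19644.00 − $11200.00) = $1064.00 + 18.1% × $8444.00 = $2592.36
Workforce Levy: 2.8% × $20300.00 = $568.40
Unemployment Insurance: 6.8% × $20300.00 = $1380.40
Pension Levy: 6% × $20300.00 = $1218.00
Total: $2592.36 + $568.40 + $1380.40 + $1218.00 = $5759.16

$5759.16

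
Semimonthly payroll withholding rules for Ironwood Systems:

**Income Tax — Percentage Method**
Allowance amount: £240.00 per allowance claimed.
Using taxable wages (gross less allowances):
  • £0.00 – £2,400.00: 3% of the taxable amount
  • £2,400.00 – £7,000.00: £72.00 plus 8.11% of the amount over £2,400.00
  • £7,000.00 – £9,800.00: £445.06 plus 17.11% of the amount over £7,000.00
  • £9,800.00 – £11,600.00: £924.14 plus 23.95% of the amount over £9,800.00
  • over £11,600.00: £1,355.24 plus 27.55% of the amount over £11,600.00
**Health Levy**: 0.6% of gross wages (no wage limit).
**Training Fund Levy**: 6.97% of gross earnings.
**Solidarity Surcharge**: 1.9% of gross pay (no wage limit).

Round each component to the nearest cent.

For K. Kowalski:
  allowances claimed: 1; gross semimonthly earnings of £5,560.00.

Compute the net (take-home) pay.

£4,724.66

Income Tax: taxable = £5,560.00 − 1×£240.00 = £5,320.00
  £72.00 + 8.11% × (£5,320.00 − £2,400.00) = £72.00 + 8.11% × £2,920.00 = £308.81
Health Levy: 0.6% × £5,560.00 = £33.36
Training Fund Levy: 6.97% × £5,560.00 = £387.53
Solidarity Surcharge: 1.9% × £5,560.00 = £105.64
Total withheld: £308.81 + £33.36 + £387.53 + £105.64 = £835.34
Net pay: £5,560.00 − £835.34 = £4,724.66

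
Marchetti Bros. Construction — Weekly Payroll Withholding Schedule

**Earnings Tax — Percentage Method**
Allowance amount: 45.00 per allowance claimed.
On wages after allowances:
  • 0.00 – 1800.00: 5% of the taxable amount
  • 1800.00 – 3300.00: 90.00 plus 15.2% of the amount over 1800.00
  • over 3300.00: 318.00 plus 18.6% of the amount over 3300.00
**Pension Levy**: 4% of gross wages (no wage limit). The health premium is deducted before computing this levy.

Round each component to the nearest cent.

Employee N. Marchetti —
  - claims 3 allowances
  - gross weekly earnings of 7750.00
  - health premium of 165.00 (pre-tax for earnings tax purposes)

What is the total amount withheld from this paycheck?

Earnings Tax: taxable = 7750.00 − 165.00 − 3×45.00 = 7450.00
  318.00 + 18.6% × (7450.00 − 3300.00) = 318.00 + 18.6% × 4150.00 = 1089.90
Pension Levy: 4% × 7585.00 = 303.40
Total: 1089.90 + 303.40 = 1393.30

1393.30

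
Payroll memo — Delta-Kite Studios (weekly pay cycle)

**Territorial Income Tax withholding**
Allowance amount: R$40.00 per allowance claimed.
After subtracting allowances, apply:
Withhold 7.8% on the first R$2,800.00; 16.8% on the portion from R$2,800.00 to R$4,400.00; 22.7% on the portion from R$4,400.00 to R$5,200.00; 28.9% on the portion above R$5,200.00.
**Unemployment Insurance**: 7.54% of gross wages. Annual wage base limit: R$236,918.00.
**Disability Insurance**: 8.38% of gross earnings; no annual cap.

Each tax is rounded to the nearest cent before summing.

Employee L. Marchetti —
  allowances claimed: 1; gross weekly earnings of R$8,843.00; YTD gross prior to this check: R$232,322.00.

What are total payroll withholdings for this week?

R$2,797.65

Territorial Income Tax: taxable = R$8,843.00 − 1×R$40.00 = R$8,803.00
  R$668.80 + 28.9% × (R$8,803.00 − R$5,200.00) = R$668.80 + 28.9% × R$3,603.00 = R$1,710.07
Unemployment Insurance: cap R$236,918.00 − YTD R$232,322.00 = R$4,596.00 subject; 7.54% × R$4,596.00 = R$346.54
Disability Insurance: 8.38% × R$8,843.00 = R$741.04
Total: R$1,710.07 + R$346.54 + R$741.04 = R$2,797.65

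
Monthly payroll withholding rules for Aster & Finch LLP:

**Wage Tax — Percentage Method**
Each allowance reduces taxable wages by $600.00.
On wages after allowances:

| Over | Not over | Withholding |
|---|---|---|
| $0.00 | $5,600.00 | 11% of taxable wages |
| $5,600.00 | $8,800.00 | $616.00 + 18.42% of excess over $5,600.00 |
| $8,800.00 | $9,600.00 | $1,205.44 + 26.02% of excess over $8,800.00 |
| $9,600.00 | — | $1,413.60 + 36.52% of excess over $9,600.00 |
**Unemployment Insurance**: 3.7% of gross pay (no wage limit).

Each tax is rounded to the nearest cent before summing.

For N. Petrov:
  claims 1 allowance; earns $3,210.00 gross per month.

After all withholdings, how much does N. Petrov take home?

$2,804.13

Wage Tax: taxable = $3,210.00 − 1×$600.00 = $2,610.00
  11% × $2,610.00 = $287.10
Unemployment Insurance: 3.7% × $3,210.00 = $118.77
Total withheld: $287.10 + $118.77 = $405.87
Net pay: $3,210.00 − $405.87 = $2,804.13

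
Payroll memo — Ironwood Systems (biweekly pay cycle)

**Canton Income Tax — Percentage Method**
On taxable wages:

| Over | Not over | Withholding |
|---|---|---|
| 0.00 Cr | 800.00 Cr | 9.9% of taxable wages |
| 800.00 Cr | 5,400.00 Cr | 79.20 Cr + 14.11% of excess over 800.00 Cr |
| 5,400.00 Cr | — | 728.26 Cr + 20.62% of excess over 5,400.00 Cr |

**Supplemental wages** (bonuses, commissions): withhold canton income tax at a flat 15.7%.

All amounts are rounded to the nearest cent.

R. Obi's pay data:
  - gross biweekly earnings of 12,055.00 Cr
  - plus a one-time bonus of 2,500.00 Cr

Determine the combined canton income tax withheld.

2,493.02 Cr

Canton Income Tax: taxable = 12,055.00 Cr
  728.26 Cr + 20.62% × (12,055.00 Cr − 5,400.00 Cr) = 728.26 Cr + 20.62% × 6,655.00 Cr = 2,100.52 Cr
Supplemental (15.7% flat on bonus): 15.7% × 2,500.00 Cr = 392.50 Cr
Total canton income tax: 2,100.52 Cr + 392.50 Cr = 2,493.02 Cr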